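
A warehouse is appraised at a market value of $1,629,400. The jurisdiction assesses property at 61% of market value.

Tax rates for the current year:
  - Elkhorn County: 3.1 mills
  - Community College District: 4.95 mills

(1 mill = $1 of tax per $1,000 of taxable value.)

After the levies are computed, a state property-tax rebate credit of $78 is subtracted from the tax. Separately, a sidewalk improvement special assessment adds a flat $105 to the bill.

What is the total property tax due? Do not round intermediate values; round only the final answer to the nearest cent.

$8,028.17

Assessed value = $1,629,400 × 0.61 = $993,934
Elkhorn County: $993,934 × 0.0031 = $3,081.1954
Community College District: $993,934 × 0.00495 = $4,919.9733
Levies subtotal = $8,001.1687
After credit = $8,001.1687 − $78 = $7,923.1687
Total = $7,923.1687 + $105 = $8,028.1687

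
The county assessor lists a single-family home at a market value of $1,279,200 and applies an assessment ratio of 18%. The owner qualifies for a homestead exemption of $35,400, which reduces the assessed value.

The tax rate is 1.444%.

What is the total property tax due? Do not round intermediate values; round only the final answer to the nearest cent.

Assessed value = $1,279,200 × 0.18 = $230,256
Taxable value = $230,256 − $35,400 = $194,856
Tax = $194,856 × 0.01444 = $2,813.72064

$2,813.72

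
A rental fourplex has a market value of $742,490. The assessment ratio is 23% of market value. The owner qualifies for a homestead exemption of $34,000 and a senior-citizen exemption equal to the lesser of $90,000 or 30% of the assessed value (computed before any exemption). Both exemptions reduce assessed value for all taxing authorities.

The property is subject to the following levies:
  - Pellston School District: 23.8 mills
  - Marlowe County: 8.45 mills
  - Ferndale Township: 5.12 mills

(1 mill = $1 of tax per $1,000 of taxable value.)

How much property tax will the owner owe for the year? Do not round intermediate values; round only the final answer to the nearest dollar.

$3,197

Assessed value = $742,490 × 0.23 = $170,772.7
Senior-citizen exemption = min($90,000, 30% × $170,772.7) = min($90,000, $51,231.81) = $51,231.81 (percentage binds)
Taxable value = $170,772.7 − $34,000 − $51,231.81 = $85,540.89
Pellston School District: $85,540.89 × 0.0238 = $2,035.873182
Marlowe County: $85,540.89 × 0.00845 = $722.8205205
Ferndale Township: $85,540.89 × 0.00512 = $437.9693568
Total = $3,196.6630593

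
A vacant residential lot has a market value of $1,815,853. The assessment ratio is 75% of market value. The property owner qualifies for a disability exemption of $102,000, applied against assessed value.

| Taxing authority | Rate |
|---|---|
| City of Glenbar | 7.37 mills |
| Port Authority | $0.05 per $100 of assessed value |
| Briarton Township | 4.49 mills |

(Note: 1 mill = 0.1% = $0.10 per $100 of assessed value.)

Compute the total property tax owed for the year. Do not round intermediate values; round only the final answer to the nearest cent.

$15,572.24

Assessed value = $1,815,853 × 0.75 = $1,361,889.75
Taxable value = $1,361,889.75 − $102,000 = $1,259,889.75
City of Glenbar: $1,259,889.75 × 0.00737 = $9,285.3874575
Port Authority: $1,259,889.75 × 0.0005 = $629.944875
Briarton Township: $1,259,889.75 × 0.00449 = $5,656.9049775
Total = $15,572.23731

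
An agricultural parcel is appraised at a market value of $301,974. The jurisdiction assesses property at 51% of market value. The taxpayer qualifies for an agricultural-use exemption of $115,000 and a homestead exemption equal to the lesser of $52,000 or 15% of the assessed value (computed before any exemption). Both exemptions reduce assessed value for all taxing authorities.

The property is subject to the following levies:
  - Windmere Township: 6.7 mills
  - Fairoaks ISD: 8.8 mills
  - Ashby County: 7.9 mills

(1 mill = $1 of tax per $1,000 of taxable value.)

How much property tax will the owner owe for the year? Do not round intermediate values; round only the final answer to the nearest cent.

Assessed value = $301,974 × 0.51 = $154,006.74
Homestead exemption = min($52,000, 15% × $154,006.74) = min($52,000, $23,101.011) = $23,101.011 (percentage binds)
Taxable value = $154,006.74 − $115,000 − $23,101.011 = $15,905.729
Windmere Township: $15,905.729 × 0.0067 = $106.5683843
Fairoaks ISD: $15,905.729 × 0.0088 = $139.9704152
Ashby County: $15,905.729 × 0.0079 = $125.6552591
Total = $372.1940586

$372.19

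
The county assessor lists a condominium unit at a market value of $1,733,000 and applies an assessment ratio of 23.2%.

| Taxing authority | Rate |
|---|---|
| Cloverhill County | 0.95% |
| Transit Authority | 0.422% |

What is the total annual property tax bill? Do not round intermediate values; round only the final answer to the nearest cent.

$5,516.21

Assessed value = $1,733,000 × 0.232 = $402,056
Cloverhill County: $402,056 × 0.0095 = $3,819.532
Transit Authority: $402,056 × 0.00422 = $1,696.67632
Total = $3,819.532 + $1,696.67632 = $5,516.20832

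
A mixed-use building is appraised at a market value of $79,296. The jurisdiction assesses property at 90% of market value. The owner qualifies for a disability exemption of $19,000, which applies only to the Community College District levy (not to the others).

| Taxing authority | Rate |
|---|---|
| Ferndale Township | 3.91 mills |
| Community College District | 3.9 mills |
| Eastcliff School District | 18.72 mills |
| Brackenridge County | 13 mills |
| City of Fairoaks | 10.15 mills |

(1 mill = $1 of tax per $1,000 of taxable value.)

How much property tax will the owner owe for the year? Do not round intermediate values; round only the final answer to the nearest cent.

$3,471.38

Assessed value = $79,296 × 0.9 = $71,366.4
Ferndale Township: $71,366.4 × 0.00391 = $279.042624
Community College District: ($71,366.4 − $19,000) × 0.0039 = $52,366.4 × 0.0039 = $204.22896
Eastcliff School District: $71,366.4 × 0.01872 = $1,335.979008
Brackenridge County: $71,366.4 × 0.013 = $927.7632
City of Fairoaks: $71,366.4 × 0.01015 = $724.36896
Total = $3,471.382752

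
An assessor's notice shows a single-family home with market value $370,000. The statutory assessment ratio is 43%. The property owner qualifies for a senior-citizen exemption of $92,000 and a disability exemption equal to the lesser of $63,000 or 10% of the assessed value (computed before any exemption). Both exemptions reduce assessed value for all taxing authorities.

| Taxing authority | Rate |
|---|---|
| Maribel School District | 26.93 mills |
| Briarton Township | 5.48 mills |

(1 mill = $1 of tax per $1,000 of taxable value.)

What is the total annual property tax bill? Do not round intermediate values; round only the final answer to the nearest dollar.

Assessed value = $370,000 × 0.43 = $159,100
Disability exemption = min($63,000, 10% × $159,100) = min($63,000, $15,910) = $15,910 (percentage binds)
Taxable value = $159,100 − $92,000 − $15,910 = $51,190
Maribel School District: $51,190 × 0.02693 = $1,378.5467
Briarton Township: $51,190 × 0.00548 = $280.5212
Total = $1,659.0679

$1,659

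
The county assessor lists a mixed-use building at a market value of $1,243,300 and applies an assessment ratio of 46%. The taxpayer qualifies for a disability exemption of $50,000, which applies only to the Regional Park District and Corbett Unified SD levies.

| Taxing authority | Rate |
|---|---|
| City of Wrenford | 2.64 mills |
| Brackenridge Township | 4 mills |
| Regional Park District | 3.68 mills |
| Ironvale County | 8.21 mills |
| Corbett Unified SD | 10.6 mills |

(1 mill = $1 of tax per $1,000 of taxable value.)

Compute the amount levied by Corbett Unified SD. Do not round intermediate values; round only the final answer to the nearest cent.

Assessed value = $1,243,300 × 0.46 = $571,918
Corbett Unified SD taxable value = $571,918 − $50,000 = $521,918
Corbett Unified SD levy = $521,918 × 0.0106 = $5,532.3308

$5,532.33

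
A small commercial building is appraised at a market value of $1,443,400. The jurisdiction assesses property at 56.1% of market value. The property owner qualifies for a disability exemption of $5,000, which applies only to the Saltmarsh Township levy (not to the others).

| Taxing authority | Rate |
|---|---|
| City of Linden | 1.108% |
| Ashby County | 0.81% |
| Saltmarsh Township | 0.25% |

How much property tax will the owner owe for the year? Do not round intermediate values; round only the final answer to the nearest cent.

Assessed value = $1,443,400 × 0.561 = $809,747.4
City of Linden: $809,747.4 × 0.01108 = $8,972.001192
Ashby County: $809,747.4 × 0.0081 = $6,558.95394
Saltmarsh Township: ($809,747.4 − $5,000) × 0.0025 = $804,747.4 × 0.0025 = $2,011.8685
Total = $17,542.823632

$17,542.82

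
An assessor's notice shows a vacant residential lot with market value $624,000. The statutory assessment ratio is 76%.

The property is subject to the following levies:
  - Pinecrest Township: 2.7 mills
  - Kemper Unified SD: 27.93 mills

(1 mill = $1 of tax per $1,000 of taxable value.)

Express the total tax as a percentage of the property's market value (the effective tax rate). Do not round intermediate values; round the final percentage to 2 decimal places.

Assessed value = $624,000 × 0.76 = $474,240
Pinecrest Township: $474,240 × 0.0027 = $1,280.448
Kemper Unified SD: $474,240 × 0.02793 = $13,245.5232
Total tax = $14,525.9712
Effective rate = $14,525.9712 ÷ $624,000 = 2.33% of market value

2.33%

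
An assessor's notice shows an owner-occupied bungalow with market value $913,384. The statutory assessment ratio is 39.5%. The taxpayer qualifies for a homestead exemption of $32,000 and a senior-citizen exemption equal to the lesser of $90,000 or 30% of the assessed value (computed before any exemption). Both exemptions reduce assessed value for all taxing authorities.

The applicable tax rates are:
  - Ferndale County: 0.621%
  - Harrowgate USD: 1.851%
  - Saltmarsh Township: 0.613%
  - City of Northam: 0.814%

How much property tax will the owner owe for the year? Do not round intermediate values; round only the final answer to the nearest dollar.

$9,310

Assessed value = $913,384 × 0.395 = $360,786.68
Senior-citizen exemption = min($90,000, 30% × $360,786.68) = min($90,000, $108,236.004) = $90,000 (dollar cap binds)
Taxable value = $360,786.68 − $32,000 − $90,000 = $238,786.68
Ferndale County: $238,786.68 × 0.00621 = $1,482.8652828
Harrowgate USD: $238,786.68 × 0.01851 = $4,419.9414468
Saltmarsh Township: $238,786.68 × 0.00613 = $1,463.7623484
City of Northam: $238,786.68 × 0.00814 = $1,943.7235752
Total = $9,310.2926532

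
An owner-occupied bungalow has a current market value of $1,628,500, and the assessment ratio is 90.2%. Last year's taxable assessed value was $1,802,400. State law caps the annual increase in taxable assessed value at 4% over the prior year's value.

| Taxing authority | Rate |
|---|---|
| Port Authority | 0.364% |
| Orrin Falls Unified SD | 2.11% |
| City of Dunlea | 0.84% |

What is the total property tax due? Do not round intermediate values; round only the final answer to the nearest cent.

Uncapped assessed value = $1,628,500 × 0.902 = $1,468,907
Cap limit = $1,802,400 × 1.04 = $1,874,496
Taxable assessed value = min($1,468,907, $1,874,496) = $1,468,907 (cap does not bind)
Port Authority: $1,468,907 × 0.00364 = $5,346.82148
Orrin Falls Unified SD: $1,468,907 × 0.0211 = $30,993.9377
City of Dunlea: $1,468,907 × 0.0084 = $12,338.8188
Total = $48,679.57798

$48,679.58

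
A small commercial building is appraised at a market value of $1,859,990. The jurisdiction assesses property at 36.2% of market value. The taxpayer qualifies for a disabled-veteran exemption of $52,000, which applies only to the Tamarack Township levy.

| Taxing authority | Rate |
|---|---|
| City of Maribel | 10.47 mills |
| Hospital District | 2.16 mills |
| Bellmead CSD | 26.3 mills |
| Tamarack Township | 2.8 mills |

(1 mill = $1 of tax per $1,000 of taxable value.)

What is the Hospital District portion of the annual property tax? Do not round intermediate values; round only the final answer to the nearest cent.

$1,454.36

Assessed value = $1,859,990 × 0.362 = $673,316.38
Hospital District taxable value = $673,316.38 (exemption does not apply)
Hospital District levy = $673,316.38 × 0.00216 = $1,454.3633808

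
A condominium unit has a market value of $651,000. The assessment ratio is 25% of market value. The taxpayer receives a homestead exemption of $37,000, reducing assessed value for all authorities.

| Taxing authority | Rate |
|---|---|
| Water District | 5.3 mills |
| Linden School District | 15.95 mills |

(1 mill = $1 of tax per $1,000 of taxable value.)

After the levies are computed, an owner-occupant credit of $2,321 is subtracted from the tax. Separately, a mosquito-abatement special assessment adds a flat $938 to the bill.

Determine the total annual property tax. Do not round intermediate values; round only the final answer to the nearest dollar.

$1,289

Assessed value = $651,000 × 0.25 = $162,750
Taxable value = $162,750 − $37,000 = $125,750
Water District: $125,750 × 0.0053 = $666.475
Linden School District: $125,750 × 0.01595 = $2,005.7125
Levies subtotal = $2,672.1875
After credit = $2,672.1875 − $2,321 = $351.1875
Total = $351.1875 + $938 = $1,289.1875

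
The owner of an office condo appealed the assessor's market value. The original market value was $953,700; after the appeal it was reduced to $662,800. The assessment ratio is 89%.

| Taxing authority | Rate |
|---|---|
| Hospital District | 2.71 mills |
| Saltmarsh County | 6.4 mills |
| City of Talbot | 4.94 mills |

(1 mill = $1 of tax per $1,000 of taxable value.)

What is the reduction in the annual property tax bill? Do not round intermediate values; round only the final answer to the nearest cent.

$3,637.56

Old assessed value = $953,700 × 0.89 = $848,793
New assessed value = $662,800 × 0.89 = $589,892
Combined rate = 0.00271 + 0.0064 + 0.00494 = 0.01405
Old tax = $848,793 × 0.01405 = $11,925.54165
New tax = $589,892 × 0.01405 = $8,287.9826
Reduction = $11,925.54165 − $8,287.9826 = $3,637.55905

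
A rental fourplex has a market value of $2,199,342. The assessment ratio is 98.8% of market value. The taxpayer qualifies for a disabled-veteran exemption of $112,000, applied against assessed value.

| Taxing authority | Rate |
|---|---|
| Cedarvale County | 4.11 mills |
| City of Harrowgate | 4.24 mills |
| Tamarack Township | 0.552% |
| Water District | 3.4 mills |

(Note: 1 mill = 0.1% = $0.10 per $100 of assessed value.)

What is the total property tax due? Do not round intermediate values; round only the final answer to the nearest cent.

Assessed value = $2,199,342 × 0.988 = $2,172,949.896
Taxable value = $2,172,949.896 − $112,000 = $2,060,949.896
Cedarvale County: $2,060,949.896 × 0.00411 = $8,470.50407256
City of Harrowgate: $2,060,949.896 × 0.00424 = $8,738.42755904
Tamarack Township: $2,060,949.896 × 0.00552 = $11,376.44342592
Water District: $2,060,949.896 × 0.0034 = $7,007.2296464
Total = $35,592.60470392

$35,592.60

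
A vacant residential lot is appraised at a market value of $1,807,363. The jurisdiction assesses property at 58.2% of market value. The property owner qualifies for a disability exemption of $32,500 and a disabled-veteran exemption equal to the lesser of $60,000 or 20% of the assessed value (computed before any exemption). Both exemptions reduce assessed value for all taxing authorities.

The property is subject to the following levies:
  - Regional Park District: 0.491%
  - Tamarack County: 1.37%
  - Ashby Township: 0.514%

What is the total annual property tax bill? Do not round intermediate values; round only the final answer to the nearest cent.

Assessed value = $1,807,363 × 0.582 = $1,051,885.266
Disabled-veteran exemption = min($60,000, 20% × $1,051,885.266) = min($60,000, $210,377.0532) = $60,000 (dollar cap binds)
Taxable value = $1,051,885.266 − $32,500 − $60,000 = $959,385.266
Regional Park District: $959,385.266 × 0.00491 = $4,710.58165606
Tamarack County: $959,385.266 × 0.0137 = $13,143.5781442
Ashby Township: $959,385.266 × 0.00514 = $4,931.24026724
Total = $22,785.4000675

$22,785.40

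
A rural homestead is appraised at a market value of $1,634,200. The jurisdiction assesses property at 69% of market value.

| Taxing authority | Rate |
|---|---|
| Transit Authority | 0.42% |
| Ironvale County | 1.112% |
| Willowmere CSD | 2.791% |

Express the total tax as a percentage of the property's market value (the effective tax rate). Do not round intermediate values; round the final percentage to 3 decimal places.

2.983%

Assessed value = $1,634,200 × 0.69 = $1,127,598
Transit Authority: $1,127,598 × 0.0042 = $4,735.9116
Ironvale County: $1,127,598 × 0.01112 = $12,538.88976
Willowmere CSD: $1,127,598 × 0.02791 = $31,471.26018
Total tax = $48,746.06154
Effective rate = $48,746.06154 ÷ $1,634,200 = 2.983% of market value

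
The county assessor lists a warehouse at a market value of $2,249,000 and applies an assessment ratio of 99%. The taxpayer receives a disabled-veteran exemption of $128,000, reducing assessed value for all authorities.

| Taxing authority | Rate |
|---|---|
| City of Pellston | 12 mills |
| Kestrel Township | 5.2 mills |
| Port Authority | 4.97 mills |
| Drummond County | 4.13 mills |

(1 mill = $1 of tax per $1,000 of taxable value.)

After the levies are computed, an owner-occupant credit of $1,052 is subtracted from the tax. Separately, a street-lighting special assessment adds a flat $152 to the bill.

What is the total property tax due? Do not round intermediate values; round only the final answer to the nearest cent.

$54,290.81

Assessed value = $2,249,000 × 0.99 = $2,226,510
Taxable value = $2,226,510 − $128,000 = $2,098,510
City of Pellston: $2,098,510 × 0.012 = $25,182.12
Kestrel Township: $2,098,510 × 0.0052 = $10,912.252
Port Authority: $2,098,510 × 0.00497 = $10,429.5947
Drummond County: $2,098,510 × 0.00413 = $8,666.8463
Levies subtotal = $55,190.813
After credit = $55,190.813 − $1,052 = $54,138.813
Total = $54,138.813 + $152 = $54,290.813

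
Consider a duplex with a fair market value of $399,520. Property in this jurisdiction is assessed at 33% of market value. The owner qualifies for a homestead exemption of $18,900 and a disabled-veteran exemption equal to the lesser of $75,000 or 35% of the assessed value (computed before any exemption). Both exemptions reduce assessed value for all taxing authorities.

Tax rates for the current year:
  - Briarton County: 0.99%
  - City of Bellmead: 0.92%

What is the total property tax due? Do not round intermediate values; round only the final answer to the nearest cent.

Assessed value = $399,520 × 0.33 = $131,841.6
Disabled-veteran exemption = min($75,000, 35% × $131,841.6) = min($75,000, $46,144.56) = $46,144.56 (percentage binds)
Taxable value = $131,841.6 − $18,900 − $46,144.56 = $66,797.04
Briarton County: $66,797.04 × 0.0099 = $661.290696
City of Bellmead: $66,797.04 × 0.0092 = $614.532768
Total = $1,275.823464

$1,275.82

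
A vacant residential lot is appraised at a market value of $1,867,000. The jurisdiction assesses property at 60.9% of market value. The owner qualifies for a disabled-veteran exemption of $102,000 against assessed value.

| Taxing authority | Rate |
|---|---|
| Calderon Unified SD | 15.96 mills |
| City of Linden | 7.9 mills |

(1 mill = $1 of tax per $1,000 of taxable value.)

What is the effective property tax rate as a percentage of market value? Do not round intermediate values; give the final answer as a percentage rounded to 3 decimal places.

Assessed value = $1,867,000 × 0.609 = $1,137,003
Taxable value = $1,137,003 − $102,000 = $1,035,003
Calderon Unified SD: $1,035,003 × 0.01596 = $16,518.64788
City of Linden: $1,035,003 × 0.0079 = $8,176.5237
Total tax = $24,695.17158
Effective rate = $24,695.17158 ÷ $1,867,000 = 1.323% of market value

1.323%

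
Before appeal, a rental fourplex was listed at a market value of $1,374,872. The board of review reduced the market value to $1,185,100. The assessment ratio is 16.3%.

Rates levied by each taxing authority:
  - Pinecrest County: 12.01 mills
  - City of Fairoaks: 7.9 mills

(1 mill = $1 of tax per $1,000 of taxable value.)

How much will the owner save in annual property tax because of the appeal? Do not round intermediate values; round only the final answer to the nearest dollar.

$616

Old assessed value = $1,374,872 × 0.163 = $224,104.136
New assessed value = $1,185,100 × 0.163 = $193,171.3
Combined rate = 0.01201 + 0.0079 = 0.01991
Old tax = $224,104.136 × 0.01991 = $4,461.91334776
New tax = $193,171.3 × 0.01991 = $3,846.040583
Reduction = $4,461.91334776 − $3,846.040583 = $615.87276476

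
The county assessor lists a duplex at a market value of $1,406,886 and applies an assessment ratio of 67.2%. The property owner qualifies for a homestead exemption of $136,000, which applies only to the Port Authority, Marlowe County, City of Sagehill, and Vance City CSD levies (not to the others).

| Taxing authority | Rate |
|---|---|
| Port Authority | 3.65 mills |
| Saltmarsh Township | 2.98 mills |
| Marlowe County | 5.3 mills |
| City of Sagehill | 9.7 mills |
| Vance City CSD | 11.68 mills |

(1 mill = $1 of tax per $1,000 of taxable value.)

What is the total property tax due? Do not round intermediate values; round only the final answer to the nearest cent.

Assessed value = $1,406,886 × 0.672 = $945,427.392
Port Authority: ($945,427.392 − $136,000) × 0.00365 = $809,427.392 × 0.00365 = $2,954.4099808
Saltmarsh Township: $945,427.392 × 0.00298 = $2,817.37362816
Marlowe County: ($945,427.392 − $136,000) × 0.0053 = $809,427.392 × 0.0053 = $4,289.9651776
City of Sagehill: ($945,427.392 − $136,000) × 0.0097 = $809,427.392 × 0.0097 = $7,851.4457024
Vance City CSD: ($945,427.392 − $136,000) × 0.01168 = $809,427.392 × 0.01168 = $9,454.11193856
Total = $27,367.30642752

$27,367.31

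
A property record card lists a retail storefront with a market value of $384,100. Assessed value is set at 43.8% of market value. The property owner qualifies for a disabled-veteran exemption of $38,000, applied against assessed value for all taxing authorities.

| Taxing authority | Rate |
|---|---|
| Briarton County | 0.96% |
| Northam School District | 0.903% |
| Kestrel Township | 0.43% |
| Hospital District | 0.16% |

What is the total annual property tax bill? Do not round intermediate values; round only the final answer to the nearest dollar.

Assessed value = $384,100 × 0.438 = $168,235.8
Taxable value = $168,235.8 − $38,000 = $130,235.8
Briarton County: $130,235.8 × 0.0096 = $1,250.26368
Northam School District: $130,235.8 × 0.00903 = $1,176.029274
Kestrel Township: $130,235.8 × 0.0043 = $560.01394
Hospital District: $130,235.8 × 0.0016 = $208.37728
Total = $1,250.26368 + $1,176.029274 + $560.01394 + $208.37728 = $3,194.684174

$3,195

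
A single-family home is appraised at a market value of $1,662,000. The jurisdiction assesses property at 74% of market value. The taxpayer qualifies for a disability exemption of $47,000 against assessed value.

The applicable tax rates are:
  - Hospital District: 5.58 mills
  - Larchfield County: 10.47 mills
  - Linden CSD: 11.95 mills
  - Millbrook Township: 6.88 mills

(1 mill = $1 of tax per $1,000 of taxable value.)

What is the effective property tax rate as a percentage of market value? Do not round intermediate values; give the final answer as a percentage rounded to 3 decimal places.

2.482%

Assessed value = $1,662,000 × 0.74 = $1,229,880
Taxable value = $1,229,880 − $47,000 = $1,182,880
Hospital District: $1,182,880 × 0.00558 = $6,600.4704
Larchfield County: $1,182,880 × 0.01047 = $12,384.7536
Linden CSD: $1,182,880 × 0.01195 = $14,135.416
Millbrook Township: $1,182,880 × 0.00688 = $8,138.2144
Total tax = $41,258.8544
Effective rate = $41,258.8544 ÷ $1,662,000 = 2.482% of market value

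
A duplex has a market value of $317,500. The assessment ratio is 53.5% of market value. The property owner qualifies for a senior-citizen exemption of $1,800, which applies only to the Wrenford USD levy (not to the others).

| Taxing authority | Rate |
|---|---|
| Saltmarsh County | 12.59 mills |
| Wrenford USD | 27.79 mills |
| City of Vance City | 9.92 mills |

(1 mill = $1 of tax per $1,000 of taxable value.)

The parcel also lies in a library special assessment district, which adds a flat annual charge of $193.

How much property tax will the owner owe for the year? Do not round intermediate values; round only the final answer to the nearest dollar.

$8,687

Assessed value = $317,500 × 0.535 = $169,862.5
Saltmarsh County: $169,862.5 × 0.01259 = $2,138.568875
Wrenford USD: ($169,862.5 − $1,800) × 0.02779 = $168,062.5 × 0.02779 = $4,670.456875
City of Vance City: $169,862.5 × 0.00992 = $1,685.036
Levies subtotal = $8,494.06175
Total = $8,494.06175 + $193 = $8,687.06175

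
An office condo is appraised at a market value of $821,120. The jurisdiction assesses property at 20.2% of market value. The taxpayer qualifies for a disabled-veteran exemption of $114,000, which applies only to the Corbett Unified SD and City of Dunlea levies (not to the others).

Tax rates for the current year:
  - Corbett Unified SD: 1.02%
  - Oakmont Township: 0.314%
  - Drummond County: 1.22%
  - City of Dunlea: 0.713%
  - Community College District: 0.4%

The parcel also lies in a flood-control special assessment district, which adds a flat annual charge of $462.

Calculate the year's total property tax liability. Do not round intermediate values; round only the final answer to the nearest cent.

$4,568.70

Assessed value = $821,120 × 0.202 = $165,866.24
Corbett Unified SD: ($165,866.24 − $114,000) × 0.0102 = $51,866.24 × 0.0102 = $529.035648
Oakmont Township: $165,866.24 × 0.00314 = $520.8199936
Drummond County: $165,866.24 × 0.0122 = $2,023.568128
City of Dunlea: ($165,866.24 − $114,000) × 0.00713 = $51,866.24 × 0.00713 = $369.8062912
Community College District: $165,866.24 × 0.004 = $663.46496
Levies subtotal = $4,106.6950208
Total = $4,106.6950208 + $462 = $4,568.6950208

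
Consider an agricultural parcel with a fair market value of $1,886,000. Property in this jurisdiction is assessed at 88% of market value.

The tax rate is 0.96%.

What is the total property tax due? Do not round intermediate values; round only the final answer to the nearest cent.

Assessed value = $1,886,000 × 0.88 = $1,659,680
Tax = $1,659,680 × 0.0096 = $15,932.928

$15,932.93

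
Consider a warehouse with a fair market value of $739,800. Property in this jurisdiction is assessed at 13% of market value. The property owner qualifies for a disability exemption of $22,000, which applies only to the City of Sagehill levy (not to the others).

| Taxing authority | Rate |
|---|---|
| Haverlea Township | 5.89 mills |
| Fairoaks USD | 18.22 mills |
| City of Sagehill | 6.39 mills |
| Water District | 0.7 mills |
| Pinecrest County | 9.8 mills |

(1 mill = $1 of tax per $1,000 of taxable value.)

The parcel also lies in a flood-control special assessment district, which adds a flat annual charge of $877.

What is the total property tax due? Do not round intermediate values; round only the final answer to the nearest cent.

$4,679.55

Assessed value = $739,800 × 0.13 = $96,174
Haverlea Township: $96,174 × 0.00589 = $566.46486
Fairoaks USD: $96,174 × 0.01822 = $1,752.29028
City of Sagehill: ($96,174 − $22,000) × 0.00639 = $74,174 × 0.00639 = $473.97186
Water District: $96,174 × 0.0007 = $67.3218
Pinecrest County: $96,174 × 0.0098 = $942.5052
Levies subtotal = $3,802.554
Total = $3,802.554 + $877 = $4,679.554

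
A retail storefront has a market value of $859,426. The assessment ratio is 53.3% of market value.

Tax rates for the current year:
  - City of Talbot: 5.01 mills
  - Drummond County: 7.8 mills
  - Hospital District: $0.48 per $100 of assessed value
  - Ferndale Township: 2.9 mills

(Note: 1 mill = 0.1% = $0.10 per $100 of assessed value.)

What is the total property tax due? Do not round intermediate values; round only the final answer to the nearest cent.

$9,395.10

Assessed value = $859,426 × 0.533 = $458,074.058
City of Talbot: $458,074.058 × 0.00501 = $2,294.95103058
Drummond County: $458,074.058 × 0.0078 = $3,572.9776524
Hospital District: $458,074.058 × 0.0048 = $2,198.7554784
Ferndale Township: $458,074.058 × 0.0029 = $1,328.4147682
Total = $9,395.09892958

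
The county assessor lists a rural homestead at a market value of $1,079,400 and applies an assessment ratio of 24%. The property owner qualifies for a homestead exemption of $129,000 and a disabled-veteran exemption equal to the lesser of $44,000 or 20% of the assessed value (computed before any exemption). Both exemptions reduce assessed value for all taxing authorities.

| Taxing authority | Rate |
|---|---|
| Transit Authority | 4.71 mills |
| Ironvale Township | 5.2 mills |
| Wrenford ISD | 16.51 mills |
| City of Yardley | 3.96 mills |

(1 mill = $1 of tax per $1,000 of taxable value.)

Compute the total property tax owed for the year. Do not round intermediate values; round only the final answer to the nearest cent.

$2,614.38

Assessed value = $1,079,400 × 0.24 = $259,056
Disabled-veteran exemption = min($44,000, 20% × $259,056) = min($44,000, $51,811.2) = $44,000 (dollar cap binds)
Taxable value = $259,056 − $129,000 − $44,000 = $86,056
Transit Authority: $86,056 × 0.00471 = $405.32376
Ironvale Township: $86,056 × 0.0052 = $447.4912
Wrenford ISD: $86,056 × 0.01651 = $1,420.78456
City of Yardley: $86,056 × 0.00396 = $340.78176
Total = $2,614.38128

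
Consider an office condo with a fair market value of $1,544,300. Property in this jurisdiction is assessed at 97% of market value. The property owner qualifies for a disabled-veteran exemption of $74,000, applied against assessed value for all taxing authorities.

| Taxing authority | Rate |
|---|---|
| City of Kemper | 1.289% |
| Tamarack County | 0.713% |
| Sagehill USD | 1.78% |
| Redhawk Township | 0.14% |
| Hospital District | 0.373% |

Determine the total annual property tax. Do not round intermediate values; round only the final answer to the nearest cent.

$61,159.55

Assessed value = $1,544,300 × 0.97 = $1,497,971
Taxable value = $1,497,971 − $74,000 = $1,423,971
City of Kemper: $1,423,971 × 0.01289 = $18,354.98619
Tamarack County: $1,423,971 × 0.00713 = $10,152.91323
Sagehill USD: $1,423,971 × 0.0178 = $25,346.6838
Redhawk Township: $1,423,971 × 0.0014 = $1,993.5594
Hospital District: $1,423,971 × 0.00373 = $5,311.41183
Total = $18,354.98619 + $10,152.91323 + $25,346.6838 + $1,993.5594 + $5,311.41183 = $61,159.55445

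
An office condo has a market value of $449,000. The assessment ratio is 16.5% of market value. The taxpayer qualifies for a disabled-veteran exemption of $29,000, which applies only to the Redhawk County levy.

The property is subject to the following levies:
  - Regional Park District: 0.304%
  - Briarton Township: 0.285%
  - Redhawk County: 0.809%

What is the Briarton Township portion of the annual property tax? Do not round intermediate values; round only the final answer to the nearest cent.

Assessed value = $449,000 × 0.165 = $74,085
Briarton Township taxable value = $74,085 (exemption does not apply)
Briarton Township levy = $74,085 × 0.00285 = $211.14225

$211.14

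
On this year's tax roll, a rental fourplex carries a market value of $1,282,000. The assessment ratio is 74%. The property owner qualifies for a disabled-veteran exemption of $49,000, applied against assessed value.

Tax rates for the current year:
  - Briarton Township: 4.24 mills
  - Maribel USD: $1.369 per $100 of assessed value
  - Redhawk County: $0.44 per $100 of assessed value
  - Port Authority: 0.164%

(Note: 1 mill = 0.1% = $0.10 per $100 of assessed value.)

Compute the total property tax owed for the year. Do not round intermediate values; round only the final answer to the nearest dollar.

Assessed value = $1,282,000 × 0.74 = $948,680
Taxable value = $948,680 − $49,000 = $899,680
Briarton Township: $899,680 × 0.00424 = $3,814.6432
Maribel USD: $899,680 × 0.01369 = $12,316.6192
Redhawk County: $899,680 × 0.0044 = $3,958.592
Port Authority: $899,680 × 0.00164 = $1,475.4752
Total = $21,565.3296

$21,565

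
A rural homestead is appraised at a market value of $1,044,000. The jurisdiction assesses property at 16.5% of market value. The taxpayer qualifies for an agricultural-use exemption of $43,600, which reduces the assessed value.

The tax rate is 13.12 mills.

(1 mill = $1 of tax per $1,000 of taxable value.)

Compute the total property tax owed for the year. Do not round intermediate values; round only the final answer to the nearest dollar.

Assessed value = $1,044,000 × 0.165 = $172,260
Taxable value = $172,260 − $43,600 = $128,660
Tax = $128,660 × 0.01312 = $1,688.0192

$1,688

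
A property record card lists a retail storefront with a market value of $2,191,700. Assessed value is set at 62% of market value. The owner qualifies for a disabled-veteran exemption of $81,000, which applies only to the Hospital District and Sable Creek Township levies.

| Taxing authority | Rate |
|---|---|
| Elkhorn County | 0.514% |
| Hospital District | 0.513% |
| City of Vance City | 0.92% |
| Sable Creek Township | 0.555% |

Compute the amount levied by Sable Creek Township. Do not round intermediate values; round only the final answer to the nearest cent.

Assessed value = $2,191,700 × 0.62 = $1,358,854
Sable Creek Township taxable value = $1,358,854 − $81,000 = $1,277,854
Sable Creek Township levy = $1,277,854 × 0.00555 = $7,092.0897

$7,092.09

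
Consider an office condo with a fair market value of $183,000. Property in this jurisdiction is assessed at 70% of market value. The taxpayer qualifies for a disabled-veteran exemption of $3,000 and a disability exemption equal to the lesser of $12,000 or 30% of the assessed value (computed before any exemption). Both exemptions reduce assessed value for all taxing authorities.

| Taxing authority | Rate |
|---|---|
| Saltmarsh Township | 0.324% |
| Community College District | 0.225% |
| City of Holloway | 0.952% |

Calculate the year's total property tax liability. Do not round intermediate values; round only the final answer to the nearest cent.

$1,697.63

Assessed value = $183,000 × 0.7 = $128,100
Disability exemption = min($12,000, 30% × $128,100) = min($12,000, $38,430) = $12,000 (dollar cap binds)
Taxable value = $128,100 − $3,000 − $12,000 = $113,100
Saltmarsh Township: $113,100 × 0.00324 = $366.444
Community College District: $113,100 × 0.00225 = $254.475
City of Holloway: $113,100 × 0.00952 = $1,076.712
Total = $1,697.631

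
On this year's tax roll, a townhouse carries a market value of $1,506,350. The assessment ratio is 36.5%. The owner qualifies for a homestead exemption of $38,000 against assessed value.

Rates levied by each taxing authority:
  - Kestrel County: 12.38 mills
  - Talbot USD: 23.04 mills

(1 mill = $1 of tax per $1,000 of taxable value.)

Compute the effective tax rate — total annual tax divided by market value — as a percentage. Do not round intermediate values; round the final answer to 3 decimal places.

1.203%

Assessed value = $1,506,350 × 0.365 = $549,817.75
Taxable value = $549,817.75 − $38,000 = $511,817.75
Kestrel County: $511,817.75 × 0.01238 = $6,336.303745
Talbot USD: $511,817.75 × 0.02304 = $11,792.28096
Total tax = $18,128.584705
Effective rate = $18,128.584705 ÷ $1,506,350 = 1.203% of market value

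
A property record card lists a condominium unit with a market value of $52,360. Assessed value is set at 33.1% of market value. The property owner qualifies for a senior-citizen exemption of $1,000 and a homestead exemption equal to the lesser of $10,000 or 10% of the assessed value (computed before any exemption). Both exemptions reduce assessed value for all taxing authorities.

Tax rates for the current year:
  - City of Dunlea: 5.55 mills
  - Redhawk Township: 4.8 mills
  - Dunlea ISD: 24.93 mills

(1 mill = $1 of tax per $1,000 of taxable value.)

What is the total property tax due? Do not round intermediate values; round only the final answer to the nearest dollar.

Assessed value = $52,360 × 0.331 = $17,331.16
Homestead exemption = min($10,000, 10% × $17,331.16) = min($10,000, $1,733.116) = $1,733.116 (percentage binds)
Taxable value = $17,331.16 − $1,000 − $1,733.116 = $14,598.044
City of Dunlea: $14,598.044 × 0.00555 = $81.0191442
Redhawk Township: $14,598.044 × 0.0048 = $70.0706112
Dunlea ISD: $14,598.044 × 0.02493 = $363.92923692
Total = $515.01899232

$515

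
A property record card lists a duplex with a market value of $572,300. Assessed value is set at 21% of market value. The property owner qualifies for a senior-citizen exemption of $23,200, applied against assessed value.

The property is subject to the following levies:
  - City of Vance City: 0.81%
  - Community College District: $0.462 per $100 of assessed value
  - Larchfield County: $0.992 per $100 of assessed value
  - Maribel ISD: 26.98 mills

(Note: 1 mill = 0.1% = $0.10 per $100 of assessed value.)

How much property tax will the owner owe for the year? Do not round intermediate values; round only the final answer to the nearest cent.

Assessed value = $572,300 × 0.21 = $120,183
Taxable value = $120,183 − $23,200 = $96,983
City of Vance City: $96,983 × 0.0081 = $785.5623
Community College District: $96,983 × 0.00462 = $448.06146
Larchfield County: $96,983 × 0.00992 = $962.07136
Maribel ISD: $96,983 × 0.02698 = $2,616.60134
Total = $4,812.29646

$4,812.30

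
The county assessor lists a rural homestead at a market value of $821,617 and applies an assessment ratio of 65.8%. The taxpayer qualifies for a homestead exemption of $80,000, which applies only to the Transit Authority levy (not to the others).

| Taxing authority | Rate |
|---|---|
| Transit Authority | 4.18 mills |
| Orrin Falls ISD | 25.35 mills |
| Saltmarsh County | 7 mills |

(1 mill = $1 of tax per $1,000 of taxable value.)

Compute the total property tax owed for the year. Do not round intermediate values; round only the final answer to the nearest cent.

Assessed value = $821,617 × 0.658 = $540,623.986
Transit Authority: ($540,623.986 − $80,000) × 0.00418 = $460,623.986 × 0.00418 = $1,925.40826148
Orrin Falls ISD: $540,623.986 × 0.02535 = $13,704.8180451
Saltmarsh County: $540,623.986 × 0.007 = $3,784.367902
Total = $19,414.59420858

$19,414.59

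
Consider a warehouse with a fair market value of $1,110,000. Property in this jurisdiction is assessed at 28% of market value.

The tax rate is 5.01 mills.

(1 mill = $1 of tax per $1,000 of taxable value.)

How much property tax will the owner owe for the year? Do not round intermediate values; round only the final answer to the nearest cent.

Assessed value = $1,110,000 × 0.28 = $310,800
Tax = $310,800 × 0.00501 = $1,557.108

$1,557.11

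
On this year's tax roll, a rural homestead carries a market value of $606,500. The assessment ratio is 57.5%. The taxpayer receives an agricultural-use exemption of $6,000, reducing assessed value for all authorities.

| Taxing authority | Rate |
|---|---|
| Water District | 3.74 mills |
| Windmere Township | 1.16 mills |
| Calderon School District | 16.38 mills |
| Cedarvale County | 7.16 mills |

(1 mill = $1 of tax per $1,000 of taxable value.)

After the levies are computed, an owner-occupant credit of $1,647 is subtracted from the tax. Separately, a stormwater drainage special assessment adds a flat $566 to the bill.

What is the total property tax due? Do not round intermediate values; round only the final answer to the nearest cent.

Assessed value = $606,500 × 0.575 = $348,737.5
Taxable value = $348,737.5 − $6,000 = $342,737.5
Water District: $342,737.5 × 0.00374 = $1,281.83825
Windmere Township: $342,737.5 × 0.00116 = $397.5755
Calderon School District: $342,737.5 × 0.01638 = $5,614.04025
Cedarvale County: $342,737.5 × 0.00716 = $2,454.0005
Levies subtotal = $9,747.4545
After credit = $9,747.4545 − $1,647 = $8,100.4545
Total = $8,100.4545 + $566 = $8,666.4545

$8,666.45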